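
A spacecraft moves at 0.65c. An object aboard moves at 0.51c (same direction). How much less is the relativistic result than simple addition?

Classical: u' + v = 0.51 + 0.65 = 1.16c
Relativistic: u = (0.51 + 0.65)/(1 + 0.3315) = 1.16/1.3315 = 0.8712c
Difference: 1.16 - 0.8712 = 0.2888c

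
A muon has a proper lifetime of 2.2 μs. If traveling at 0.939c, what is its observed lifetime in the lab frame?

Proper lifetime τ₀ = 2.2 μs
γ = 1/√(1 - 0.939²) = 2.9077
τ = γτ₀ = 2.9077 × 2.2 μs = 6.397 μs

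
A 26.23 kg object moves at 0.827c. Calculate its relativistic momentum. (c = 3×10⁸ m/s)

γ = 1/√(1 - 0.827²) = 1.779
v = 0.827 × 3×10⁸ = 2.481×10⁸ m/s
p = γmv = 1.779 × 26.23 × 2.481×10⁸ = 1.158×10¹⁰ kg·m/s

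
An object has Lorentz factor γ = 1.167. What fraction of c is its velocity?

From γ = 1/√(1 - v²/c²):
1/γ² = 1/1.167² = 0.7343
v²/c² = 1 - 0.7343 = 0.2657
v/c = √(0.2657) = 0.5155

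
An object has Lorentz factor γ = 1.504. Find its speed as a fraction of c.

From γ = 1/√(1 - v²/c²):
1/γ² = 1/1.504² = 0.4421
v²/c² = 1 - 0.4421 = 0.5579
v/c = √(0.5579) = 0.7469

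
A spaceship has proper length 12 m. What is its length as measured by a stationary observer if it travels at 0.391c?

Proper length L₀ = 12 m
γ = 1/√(1 - 0.391²) = 1.0865
L = L₀/γ = 12/1.0865 = 11.04 m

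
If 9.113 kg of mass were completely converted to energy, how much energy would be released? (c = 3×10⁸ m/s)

Using E = mc²:
c² = (3×10⁸)² = 9×10¹⁶ m²/s²
E = 9.113 × 9×10¹⁶ = 8.202×10¹⁷ J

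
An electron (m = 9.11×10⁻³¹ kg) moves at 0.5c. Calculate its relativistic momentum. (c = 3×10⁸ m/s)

γ = 1/√(1 - 0.5²) = 1.155
v = 0.5 × 3×10⁸ = 1.500×10⁸ m/s
p = γmv = 1.155 × 9.11×10⁻³¹ × 1.500×10⁸ = 1.578×10⁻²² kg·m/s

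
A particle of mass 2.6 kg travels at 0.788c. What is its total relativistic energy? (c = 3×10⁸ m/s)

γ = 1/√(1 - 0.788²) = 1.6242
mc² = 2.6 × (3×10⁸)² = 2.340×10¹⁷ J
E = γmc² = 1.6242 × 2.340×10¹⁷ = 3.801×10¹⁷ J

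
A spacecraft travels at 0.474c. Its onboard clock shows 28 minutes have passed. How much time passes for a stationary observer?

Proper time Δt₀ = 28 minutes
γ = 1/√(1 - 0.474²) = 1.1357
Δt = γΔt₀ = 1.1357 × 28 = 31.80 minutes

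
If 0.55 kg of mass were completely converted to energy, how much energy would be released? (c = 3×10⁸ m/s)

Using E = mc²:
c² = (3×10⁸)² = 9×10¹⁶ m²/s²
E = 0.55 × 9×10¹⁶ = 4.950×10¹⁶ J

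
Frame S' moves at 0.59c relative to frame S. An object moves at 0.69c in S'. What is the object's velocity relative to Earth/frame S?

u = (u' + v)/(1 + u'v/c²)
Numerator: 0.69 + 0.59 = 1.28
Denominator: 1 + 0.4071 = 1.4071
u = 1.28/1.4071 = 0.9097c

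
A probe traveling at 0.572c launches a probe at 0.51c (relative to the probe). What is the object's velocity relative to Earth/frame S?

u = (u' + v)/(1 + u'v/c²)
Numerator: 0.51 + 0.572 = 1.082
Denominator: 1 + 0.29172 = 1.29172
u = 1.082/1.29172 = 0.8376c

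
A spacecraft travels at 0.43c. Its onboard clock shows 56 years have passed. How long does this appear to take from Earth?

Proper time Δt₀ = 56 years
γ = 1/√(1 - 0.43²) = 1.1076
Δt = γΔt₀ = 1.1076 × 56 = 62.03 years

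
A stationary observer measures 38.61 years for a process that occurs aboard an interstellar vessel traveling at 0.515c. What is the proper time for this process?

Dilated time Δt = 38.61 years
γ = 1/√(1 - 0.515²) = 1.1666
Δt₀ = Δt/γ = 38.61/1.1666 = 33.10 years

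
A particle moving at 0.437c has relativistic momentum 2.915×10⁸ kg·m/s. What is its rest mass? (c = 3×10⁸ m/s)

γ = 1/√(1 - 0.437²) = 1.112
v = 0.437 × 3×10⁸ = 1.311×10⁸ m/s
m = p/(γv) = 2.915×10⁸/(1.112 × 1.311×10⁸) = 2.000 kg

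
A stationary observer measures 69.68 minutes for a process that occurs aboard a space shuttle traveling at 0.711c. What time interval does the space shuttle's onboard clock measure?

Dilated time Δt = 69.68 minutes
γ = 1/√(1 - 0.711²) = 1.422
Δt₀ = Δt/γ = 69.68/1.422 = 49.00 minutes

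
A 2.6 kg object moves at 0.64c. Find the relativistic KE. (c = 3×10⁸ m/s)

γ = 1/√(1 - 0.64²) = 1.30145
γ - 1 = 0.30145
KE = (γ-1)mc² = 0.30145 × 2.6 × (3×10⁸)² = 7.054×10¹⁶ J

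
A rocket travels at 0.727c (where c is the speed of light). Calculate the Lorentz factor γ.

v/c = 0.727, so (v/c)² = 0.528529
1 - (v/c)² = 0.471471
γ = 1/√(0.471471) = 1.456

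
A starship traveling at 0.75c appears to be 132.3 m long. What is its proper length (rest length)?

Contracted length L = 132.3 m
γ = 1/√(1 - 0.75²) = 1.512
L₀ = γL = 1.512 × 132.3 = 200.0 m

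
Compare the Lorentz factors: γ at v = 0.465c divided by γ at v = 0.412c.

γ₁ = 1/√(1 - 0.465²) = 1.1295
γ₂ = 1/√(1 - 0.412²) = 1.0975
γ₁/γ₂ = 1.1295/1.0975 = 1.029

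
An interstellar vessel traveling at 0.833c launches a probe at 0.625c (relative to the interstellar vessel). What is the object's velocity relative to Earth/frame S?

u = (u' + v)/(1 + u'v/c²)
Numerator: 0.625 + 0.833 = 1.458
Denominator: 1 + 0.520625 = 1.520625
u = 1.458/1.520625 = 0.9588c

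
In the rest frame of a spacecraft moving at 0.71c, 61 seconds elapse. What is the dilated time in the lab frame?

Proper time Δt₀ = 61 seconds
γ = 1/√(1 - 0.71²) = 1.420
Δt = γΔt₀ = 1.420 × 61 = 86.62 seconds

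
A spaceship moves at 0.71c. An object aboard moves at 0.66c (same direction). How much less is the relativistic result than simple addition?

Classical: u' + v = 0.66 + 0.71 = 1.37c
Relativistic: u = (0.66 + 0.71)/(1 + 0.4686) = 1.37/1.4686 = 0.9329c
Difference: 1.37 - 0.9329 = 0.4371c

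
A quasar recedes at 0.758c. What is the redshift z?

β = 0.758
(1+β)/(1-β) = 1.758/0.242 = 7.264
√(7.264) = 2.695
z = 2.695 - 1 = 1.695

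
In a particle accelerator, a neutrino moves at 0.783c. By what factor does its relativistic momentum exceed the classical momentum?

p_rel = γmv, p_class = mv
Ratio = γ = 1/√(1 - 0.783²)
= 1/√(0.386911) = 1.608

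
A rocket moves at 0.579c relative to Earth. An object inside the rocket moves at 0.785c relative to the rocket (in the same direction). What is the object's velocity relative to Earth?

u = (u' + v)/(1 + u'v/c²)
Numerator: 0.785 + 0.579 = 1.364
Denominator: 1 + 0.454515 = 1.454515
u = 1.364/1.454515 = 0.9378c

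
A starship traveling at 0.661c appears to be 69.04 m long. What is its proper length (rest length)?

Contracted length L = 69.04 m
γ = 1/√(1 - 0.661²) = 1.33265
L₀ = γL = 1.33265 × 69.04 = 92.01 m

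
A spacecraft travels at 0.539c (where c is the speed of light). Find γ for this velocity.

v/c = 0.539, so (v/c)² = 0.290521
1 - (v/c)² = 0.709479
γ = 1/√(0.709479) = 1.187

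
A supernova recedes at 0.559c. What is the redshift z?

β = 0.559
(1+β)/(1-β) = 1.559/0.441 = 3.535
√(3.535) = 1.8802
z = 1.8802 - 1 = 0.8802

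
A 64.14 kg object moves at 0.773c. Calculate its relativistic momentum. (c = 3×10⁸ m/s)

γ = 1/√(1 - 0.773²) = 1.5763
v = 0.773 × 3×10⁸ = 2.319×10⁸ m/s
p = γmv = 1.5763 × 64.14 × 2.319×10⁸ = 2.345×10¹⁰ kg·m/s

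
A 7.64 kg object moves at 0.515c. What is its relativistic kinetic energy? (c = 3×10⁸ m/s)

γ = 1/√(1 - 0.515²) = 1.1666
γ - 1 = 0.1666
KE = (γ-1)mc² = 0.1666 × 7.64 × (3×10⁸)² = 1.146×10¹⁷ J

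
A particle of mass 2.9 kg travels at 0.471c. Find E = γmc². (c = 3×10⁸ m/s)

γ = 1/√(1 - 0.471²) = 1.1336
mc² = 2.9 × (3×10⁸)² = 2.610×10¹⁷ J
E = γmc² = 1.1336 × 2.610×10¹⁷ = 2.959×10¹⁷ J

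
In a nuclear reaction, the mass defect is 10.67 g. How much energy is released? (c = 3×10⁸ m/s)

Convert mass defect: Δm = 10.67 g = 0.01067 kg
E = Δm·c² = 0.01067 × (3×10⁸)²
= 0.01067 × 9×10¹⁶ = 9.603×10¹⁴ J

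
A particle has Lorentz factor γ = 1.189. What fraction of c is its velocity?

From γ = 1/√(1 - v²/c²):
1/γ² = 1/1.189² = 0.70735
v²/c² = 1 - 0.70735 = 0.29265
v/c = √(0.29265) = 0.5410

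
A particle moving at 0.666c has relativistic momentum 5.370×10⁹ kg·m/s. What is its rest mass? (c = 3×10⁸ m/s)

γ = 1/√(1 - 0.666²) = 1.3406
v = 0.666 × 3×10⁸ = 1.998×10⁸ m/s
m = p/(γv) = 5.370×10⁹/(1.3406 × 1.998×10⁸) = 20.05 kg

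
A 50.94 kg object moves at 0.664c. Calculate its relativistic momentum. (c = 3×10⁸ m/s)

γ = 1/√(1 - 0.664²) = 1.337
v = 0.664 × 3×10⁸ = 1.992×10⁸ m/s
p = γmv = 1.337 × 50.94 × 1.992×10⁸ = 1.357×10¹⁰ kg·m/s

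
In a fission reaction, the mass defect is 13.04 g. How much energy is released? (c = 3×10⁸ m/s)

Convert mass defect: Δm = 13.04 g = 0.01304 kg
E = Δm·c² = 0.01304 × (3×10⁸)²
= 0.01304 × 9×10¹⁶ = 1.174×10¹⁵ J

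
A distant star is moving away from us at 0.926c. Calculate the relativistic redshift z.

β = 0.926
(1+β)/(1-β) = 1.926/0.074 = 26.03
√(26.03) = 5.102
z = 5.102 - 1 = 4.102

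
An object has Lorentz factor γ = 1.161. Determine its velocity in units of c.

From γ = 1/√(1 - v²/c²):
1/γ² = 1/1.161² = 0.74188
v²/c² = 1 - 0.74188 = 0.25812
v/c = √(0.25812) = 0.5081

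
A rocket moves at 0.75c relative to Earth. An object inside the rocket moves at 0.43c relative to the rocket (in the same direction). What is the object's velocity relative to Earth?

u = (u' + v)/(1 + u'v/c²)
Numerator: 0.43 + 0.75 = 1.18
Denominator: 1 + 0.3225 = 1.3225
u = 1.18/1.3225 = 0.8922c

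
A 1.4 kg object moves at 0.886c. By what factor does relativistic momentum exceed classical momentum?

p_rel = γmv, p_class = mv
Ratio = γ = 1/√(1 - 0.886²) = 2.157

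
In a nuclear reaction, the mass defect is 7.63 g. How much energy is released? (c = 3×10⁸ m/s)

Convert mass defect: Δm = 7.63 g = 0.00763 kg
E = Δm·c² = 0.00763 × (3×10⁸)²
= 0.00763 × 9×10¹⁶ = 6.867×10¹⁴ J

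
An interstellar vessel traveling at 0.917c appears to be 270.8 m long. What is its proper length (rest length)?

Contracted length L = 270.8 m
γ = 1/√(1 - 0.917²) = 2.507
L₀ = γL = 2.507 × 270.8 = 678.9 m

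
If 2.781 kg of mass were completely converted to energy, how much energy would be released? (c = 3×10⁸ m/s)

Using E = mc²:
c² = (3×10⁸)² = 9×10¹⁶ m²/s²
E = 2.781 × 9×10¹⁶ = 2.503×10¹⁷ J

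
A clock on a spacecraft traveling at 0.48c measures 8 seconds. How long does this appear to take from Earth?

Proper time Δt₀ = 8 seconds
γ = 1/√(1 - 0.48²) = 1.1399
Δt = γΔt₀ = 1.1399 × 8 = 9.119 seconds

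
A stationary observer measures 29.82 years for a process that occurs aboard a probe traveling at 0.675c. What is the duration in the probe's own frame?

Dilated time Δt = 29.82 years
γ = 1/√(1 - 0.675²) = 1.3553
Δt₀ = Δt/γ = 29.82/1.3553 = 22.00 years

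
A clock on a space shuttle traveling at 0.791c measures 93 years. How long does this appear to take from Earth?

Proper time Δt₀ = 93 years
γ = 1/√(1 - 0.791²) = 1.634
Δt = γΔt₀ = 1.634 × 93 = 152.0 years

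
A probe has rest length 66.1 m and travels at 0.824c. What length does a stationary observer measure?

Proper length L₀ = 66.1 m
γ = 1/√(1 - 0.824²) = 1.765
L = L₀/γ = 66.1/1.765 = 37.45 m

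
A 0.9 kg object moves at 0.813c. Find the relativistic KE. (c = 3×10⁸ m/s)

γ = 1/√(1 - 0.813²) = 1.7174
γ - 1 = 0.7174
KE = (γ-1)mc² = 0.7174 × 0.9 × (3×10⁸)² = 5.811×10¹⁶ J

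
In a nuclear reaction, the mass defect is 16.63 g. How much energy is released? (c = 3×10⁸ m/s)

Convert mass defect: Δm = 16.63 g = 0.01663 kg
E = Δm·c² = 0.01663 × (3×10⁸)²
= 0.01663 × 9×10¹⁶ = 1.497×10¹⁵ J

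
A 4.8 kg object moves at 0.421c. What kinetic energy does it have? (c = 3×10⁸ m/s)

γ = 1/√(1 - 0.421²) = 1.10246
γ - 1 = 0.10246
KE = (γ-1)mc² = 0.10246 × 4.8 × (3×10⁸)² = 4.426×10¹⁶ J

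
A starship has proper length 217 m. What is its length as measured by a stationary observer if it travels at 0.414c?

Proper length L₀ = 217 m
γ = 1/√(1 - 0.414²) = 1.099
L = L₀/γ = 217/1.099 = 197.5 m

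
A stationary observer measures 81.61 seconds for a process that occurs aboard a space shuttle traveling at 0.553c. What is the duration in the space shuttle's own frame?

Dilated time Δt = 81.61 seconds
γ = 1/√(1 - 0.553²) = 1.2002
Δt₀ = Δt/γ = 81.61/1.2002 = 68.00 seconds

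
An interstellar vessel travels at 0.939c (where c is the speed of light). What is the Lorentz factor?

v/c = 0.939, so (v/c)² = 0.881721
1 - (v/c)² = 0.118279
γ = 1/√(0.118279) = 2.908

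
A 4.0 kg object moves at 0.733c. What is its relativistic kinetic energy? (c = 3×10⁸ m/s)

γ = 1/√(1 - 0.733²) = 1.4701
γ - 1 = 0.4701
KE = (γ-1)mc² = 0.4701 × 4.0 × (3×10⁸)² = 1.692×10¹⁷ J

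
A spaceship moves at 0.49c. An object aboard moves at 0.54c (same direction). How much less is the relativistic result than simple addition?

Classical: u' + v = 0.54 + 0.49 = 1.03c
Relativistic: u = (0.54 + 0.49)/(1 + 0.2646) = 1.03/1.2646 = 0.8145c
Difference: 1.03 - 0.8145 = 0.2155c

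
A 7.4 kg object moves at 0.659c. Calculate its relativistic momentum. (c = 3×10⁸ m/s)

γ = 1/√(1 - 0.659²) = 1.3295
v = 0.659 × 3×10⁸ = 1.977×10⁸ m/s
p = γmv = 1.3295 × 7.4 × 1.977×10⁸ = 1.945×10⁹ kg·m/s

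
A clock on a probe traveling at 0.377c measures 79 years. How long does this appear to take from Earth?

Proper time Δt₀ = 79 years
γ = 1/√(1 - 0.377²) = 1.07966
Δt = γΔt₀ = 1.07966 × 79 = 85.29 years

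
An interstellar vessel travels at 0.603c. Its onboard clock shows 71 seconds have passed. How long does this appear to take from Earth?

Proper time Δt₀ = 71 seconds
γ = 1/√(1 - 0.603²) = 1.2535
Δt = γΔt₀ = 1.2535 × 71 = 89.00 seconds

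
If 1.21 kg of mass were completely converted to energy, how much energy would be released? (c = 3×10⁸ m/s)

Using E = mc²:
c² = (3×10⁸)² = 9×10¹⁶ m²/s²
E = 1.21 × 9×10¹⁶ = 1.089×10¹⁷ J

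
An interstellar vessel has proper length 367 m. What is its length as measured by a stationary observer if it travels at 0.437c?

Proper length L₀ = 367 m
γ = 1/√(1 - 0.437²) = 1.1118
L = L₀/γ = 367/1.1118 = 330.1 m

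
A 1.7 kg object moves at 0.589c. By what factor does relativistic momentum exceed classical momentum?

p_rel = γmv, p_class = mv
Ratio = γ = 1/√(1 - 0.589²) = 1.237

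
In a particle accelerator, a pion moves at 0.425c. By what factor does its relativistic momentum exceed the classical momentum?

p_rel = γmv, p_class = mv
Ratio = γ = 1/√(1 - 0.425²)
= 1/√(0.819375) = 1.105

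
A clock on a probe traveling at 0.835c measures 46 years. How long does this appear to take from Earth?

Proper time Δt₀ = 46 years
γ = 1/√(1 - 0.835²) = 1.8174
Δt = γΔt₀ = 1.8174 × 46 = 83.60 years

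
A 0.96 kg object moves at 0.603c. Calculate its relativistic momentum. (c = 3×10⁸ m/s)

γ = 1/√(1 - 0.603²) = 1.2535
v = 0.603 × 3×10⁸ = 1.809×10⁸ m/s
p = γmv = 1.2535 × 0.96 × 1.809×10⁸ = 2.177×10⁸ kg·m/s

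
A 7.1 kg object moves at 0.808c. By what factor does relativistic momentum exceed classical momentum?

p_rel = γmv, p_class = mv
Ratio = γ = 1/√(1 - 0.808²) = 1.697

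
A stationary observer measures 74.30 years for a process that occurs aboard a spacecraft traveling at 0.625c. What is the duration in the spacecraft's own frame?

Dilated time Δt = 74.30 years
γ = 1/√(1 - 0.625²) = 1.281
Δt₀ = Δt/γ = 74.30/1.281 = 58.00 years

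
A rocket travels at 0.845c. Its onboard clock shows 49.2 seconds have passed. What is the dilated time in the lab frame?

Proper time Δt₀ = 49.2 seconds
γ = 1/√(1 - 0.845²) = 1.870
Δt = γΔt₀ = 1.870 × 49.2 = 92.00 seconds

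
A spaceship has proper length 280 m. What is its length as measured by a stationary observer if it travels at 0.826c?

Proper length L₀ = 280 m
γ = 1/√(1 - 0.826²) = 1.774
L = L₀/γ = 280/1.774 = 157.8 m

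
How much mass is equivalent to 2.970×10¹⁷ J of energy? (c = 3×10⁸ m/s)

From E = mc², we get m = E/c²
c² = (3×10⁸)² = 9×10¹⁶ m²/s²
m = 2.970×10¹⁷ / 9×10¹⁶ = 3.300 kg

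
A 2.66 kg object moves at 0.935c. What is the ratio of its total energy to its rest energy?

E = γmc², E₀ = mc²
E/E₀ = γ = 1/√(1 - 0.935²) = 2.820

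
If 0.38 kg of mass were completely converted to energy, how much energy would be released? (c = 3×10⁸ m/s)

Using E = mc²:
c² = (3×10⁸)² = 9×10¹⁶ m²/s²
E = 0.38 × 9×10¹⁶ = 3.420×10¹⁶ J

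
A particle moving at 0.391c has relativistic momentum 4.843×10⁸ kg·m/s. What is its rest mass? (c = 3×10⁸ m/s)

γ = 1/√(1 - 0.391²) = 1.0865
v = 0.391 × 3×10⁸ = 1.173×10⁸ m/s
m = p/(γv) = 4.843×10⁸/(1.0865 × 1.173×10⁸) = 3.800 kg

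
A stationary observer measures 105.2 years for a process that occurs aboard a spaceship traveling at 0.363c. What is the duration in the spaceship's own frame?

Dilated time Δt = 105.2 years
γ = 1/√(1 - 0.363²) = 1.0732
Δt₀ = Δt/γ = 105.2/1.0732 = 98.02 years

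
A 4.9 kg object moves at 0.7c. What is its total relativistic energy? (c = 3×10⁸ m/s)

γ = 1/√(1 - 0.7²) = 1.4003
mc² = 4.9 × (3×10⁸)² = 4.410×10¹⁷ J
E = γmc² = 1.4003 × 4.410×10¹⁷ = 6.175×10¹⁷ J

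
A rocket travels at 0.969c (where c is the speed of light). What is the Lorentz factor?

v/c = 0.969, so (v/c)² = 0.938961
1 - (v/c)² = 0.061039
γ = 1/√(0.061039) = 4.048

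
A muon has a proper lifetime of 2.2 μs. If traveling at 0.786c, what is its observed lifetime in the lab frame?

Proper lifetime τ₀ = 2.2 μs
γ = 1/√(1 - 0.786²) = 1.6175
τ = γτ₀ = 1.6175 × 2.2 μs = 3.559 μs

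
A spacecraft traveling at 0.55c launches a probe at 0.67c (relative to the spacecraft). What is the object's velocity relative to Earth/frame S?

u = (u' + v)/(1 + u'v/c²)
Numerator: 0.67 + 0.55 = 1.22
Denominator: 1 + 0.3685 = 1.3685
u = 1.22/1.3685 = 0.8915c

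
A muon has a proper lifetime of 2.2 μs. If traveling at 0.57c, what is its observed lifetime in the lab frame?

Proper lifetime τ₀ = 2.2 μs
γ = 1/√(1 - 0.57²) = 1.2171
τ = γτ₀ = 1.2171 × 2.2 μs = 2.678 μs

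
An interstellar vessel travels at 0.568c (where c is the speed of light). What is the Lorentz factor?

v/c = 0.568, so (v/c)² = 0.322624
1 - (v/c)² = 0.677376
γ = 1/√(0.677376) = 1.215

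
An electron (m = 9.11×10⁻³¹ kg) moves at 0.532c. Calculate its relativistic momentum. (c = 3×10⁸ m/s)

γ = 1/√(1 - 0.532²) = 1.181
v = 0.532 × 3×10⁸ = 1.596×10⁸ m/s
p = γmv = 1.181 × 9.11×10⁻³¹ × 1.596×10⁸ = 1.717×10⁻²² kg·m/s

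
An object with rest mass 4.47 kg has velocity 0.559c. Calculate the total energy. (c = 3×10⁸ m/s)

γ = 1/√(1 - 0.559²) = 1.206
mc² = 4.47 × (3×10⁸)² = 4.023×10¹⁷ J
E = γmc² = 1.206 × 4.023×10¹⁷ = 4.852×10¹⁷ J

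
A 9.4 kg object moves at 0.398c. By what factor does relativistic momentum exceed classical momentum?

p_rel = γmv, p_class = mv
Ratio = γ = 1/√(1 - 0.398²) = 1.090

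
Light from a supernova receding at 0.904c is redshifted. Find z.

β = 0.904
(1+β)/(1-β) = 1.904/0.096 = 19.83
√(19.83) = 4.453
z = 4.453 - 1 = 3.453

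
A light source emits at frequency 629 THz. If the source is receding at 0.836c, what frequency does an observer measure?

β = v/c = 0.836
(1-β)/(1+β) = 0.164/1.836 = 0.08932
Doppler factor = √(0.08932) = 0.2989
f_obs = 629 × 0.2989 = 188.0 THz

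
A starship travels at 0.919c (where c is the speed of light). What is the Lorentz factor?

v/c = 0.919, so (v/c)² = 0.844561
1 - (v/c)² = 0.155439
γ = 1/√(0.155439) = 2.536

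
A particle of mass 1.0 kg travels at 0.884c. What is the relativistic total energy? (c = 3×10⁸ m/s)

γ = 1/√(1 - 0.884²) = 2.139
mc² = 1.0 × (3×10⁸)² = 9.000×10¹⁶ J
E = γmc² = 2.139 × 9.000×10¹⁶ = 1.925×10¹⁷ J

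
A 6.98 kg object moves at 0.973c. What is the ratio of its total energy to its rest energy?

E = γmc², E₀ = mc²
E/E₀ = γ = 1/√(1 - 0.973²) = 4.333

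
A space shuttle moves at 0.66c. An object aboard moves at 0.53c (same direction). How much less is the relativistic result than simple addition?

Classical: u' + v = 0.53 + 0.66 = 1.19c
Relativistic: u = (0.53 + 0.66)/(1 + 0.3498) = 1.19/1.3498 = 0.8816c
Difference: 1.19 - 0.8816 = 0.3084c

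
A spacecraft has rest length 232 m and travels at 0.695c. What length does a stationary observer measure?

Proper length L₀ = 232 m
γ = 1/√(1 - 0.695²) = 1.391
L = L₀/γ = 232/1.391 = 166.8 m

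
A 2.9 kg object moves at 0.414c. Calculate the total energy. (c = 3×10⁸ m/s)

γ = 1/√(1 - 0.414²) = 1.0986
mc² = 2.9 × (3×10⁸)² = 2.610×10¹⁷ J
E = γmc² = 1.0986 × 2.610×10¹⁷ = 2.867×10¹⁷ J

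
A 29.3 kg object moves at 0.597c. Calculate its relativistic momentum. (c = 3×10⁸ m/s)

γ = 1/√(1 - 0.597²) = 1.2465
v = 0.597 × 3×10⁸ = 1.791×10⁸ m/s
p = γmv = 1.2465 × 29.3 × 1.791×10⁸ = 6.541×10⁹ kg·m/s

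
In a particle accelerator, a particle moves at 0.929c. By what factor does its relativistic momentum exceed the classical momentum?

p_rel = γmv, p_class = mv
Ratio = γ = 1/√(1 - 0.929²)
= 1/√(0.136959) = 2.702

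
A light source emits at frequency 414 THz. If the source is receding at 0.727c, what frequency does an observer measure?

β = v/c = 0.727
(1-β)/(1+β) = 0.273/1.727 = 0.1581
Doppler factor = √(0.1581) = 0.3976
f_obs = 414 × 0.3976 = 164.6 THz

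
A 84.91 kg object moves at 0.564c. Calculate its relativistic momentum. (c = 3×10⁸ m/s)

γ = 1/√(1 - 0.564²) = 1.211
v = 0.564 × 3×10⁸ = 1.692×10⁸ m/s
p = γmv = 1.211 × 84.91 × 1.692×10⁸ = 1.740×10¹⁰ kg·m/s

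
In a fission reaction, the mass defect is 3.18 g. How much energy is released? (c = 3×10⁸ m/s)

Convert mass defect: Δm = 3.18 g = 0.00318 kg
E = Δm·c² = 0.00318 × (3×10⁸)²
= 0.00318 × 9×10¹⁶ = 2.862×10¹⁴ J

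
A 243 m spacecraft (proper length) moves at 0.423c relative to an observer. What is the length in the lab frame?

Proper length L₀ = 243 m
γ = 1/√(1 - 0.423²) = 1.1036
L = L₀/γ = 243/1.1036 = 220.2 m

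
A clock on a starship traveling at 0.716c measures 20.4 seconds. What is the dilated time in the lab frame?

Proper time Δt₀ = 20.4 seconds
γ = 1/√(1 - 0.716²) = 1.4325
Δt = γΔt₀ = 1.4325 × 20.4 = 29.22 seconds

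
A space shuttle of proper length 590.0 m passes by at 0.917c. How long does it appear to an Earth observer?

Proper length L₀ = 590.0 m
γ = 1/√(1 - 0.917²) = 2.507
L = L₀/γ = 590.0/2.507 = 235.3 m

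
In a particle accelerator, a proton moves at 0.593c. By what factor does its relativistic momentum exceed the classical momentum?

p_rel = γmv, p_class = mv
Ratio = γ = 1/√(1 - 0.593²)
= 1/√(0.648351) = 1.242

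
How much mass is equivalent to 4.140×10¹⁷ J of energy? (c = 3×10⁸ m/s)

From E = mc², we get m = E/c²
c² = (3×10⁸)² = 9×10¹⁶ m²/s²
m = 4.140×10¹⁷ / 9×10¹⁶ = 4.600 kg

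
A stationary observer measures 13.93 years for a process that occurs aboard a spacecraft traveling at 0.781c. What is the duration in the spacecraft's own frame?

Dilated time Δt = 13.93 years
γ = 1/√(1 - 0.781²) = 1.6012
Δt₀ = Δt/γ = 13.93/1.6012 = 8.700 years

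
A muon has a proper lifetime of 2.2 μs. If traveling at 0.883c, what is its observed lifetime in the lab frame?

Proper lifetime τ₀ = 2.2 μs
γ = 1/√(1 - 0.883²) = 2.1305
τ = γτ₀ = 2.1305 × 2.2 μs = 4.687 μs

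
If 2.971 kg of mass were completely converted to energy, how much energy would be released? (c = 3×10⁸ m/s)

Using E = mc²:
c² = (3×10⁸)² = 9×10¹⁶ m²/s²
E = 2.971 × 9×10¹⁶ = 2.674×10¹⁷ J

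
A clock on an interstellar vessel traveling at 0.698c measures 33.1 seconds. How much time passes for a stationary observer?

Proper time Δt₀ = 33.1 seconds
γ = 1/√(1 - 0.698²) = 1.3965
Δt = γΔt₀ = 1.3965 × 33.1 = 46.22 seconds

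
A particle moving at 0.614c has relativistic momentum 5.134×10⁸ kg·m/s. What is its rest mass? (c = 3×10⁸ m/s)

γ = 1/√(1 - 0.614²) = 1.267
v = 0.614 × 3×10⁸ = 1.842×10⁸ m/s
m = p/(γv) = 5.134×10⁸/(1.267 × 1.842×10⁸) = 2.200 kg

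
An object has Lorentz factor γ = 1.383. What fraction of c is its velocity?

From γ = 1/√(1 - v²/c²):
1/γ² = 1/1.383² = 0.5228
v²/c² = 1 - 0.5228 = 0.4772
v/c = √(0.4772) = 0.6908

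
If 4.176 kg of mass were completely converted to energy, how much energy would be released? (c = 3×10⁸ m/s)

Using E = mc²:
c² = (3×10⁸)² = 9×10¹⁶ m²/s²
E = 4.176 × 9×10¹⁶ = 3.758×10¹⁷ J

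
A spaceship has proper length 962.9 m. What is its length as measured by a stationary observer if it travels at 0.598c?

Proper length L₀ = 962.9 m
γ = 1/√(1 - 0.598²) = 1.24767
L = L₀/γ = 962.9/1.24767 = 771.8 m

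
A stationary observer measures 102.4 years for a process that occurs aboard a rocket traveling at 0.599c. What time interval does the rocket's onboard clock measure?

Dilated time Δt = 102.4 years
γ = 1/√(1 - 0.599²) = 1.2488
Δt₀ = Δt/γ = 102.4/1.2488 = 82.00 years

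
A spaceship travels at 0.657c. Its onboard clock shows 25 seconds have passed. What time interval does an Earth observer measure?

Proper time Δt₀ = 25 seconds
γ = 1/√(1 - 0.657²) = 1.3265
Δt = γΔt₀ = 1.3265 × 25 = 33.16 seconds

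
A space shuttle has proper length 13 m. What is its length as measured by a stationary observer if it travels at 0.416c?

Proper length L₀ = 13 m
γ = 1/√(1 - 0.416²) = 1.100
L = L₀/γ = 13/1.100 = 11.82 m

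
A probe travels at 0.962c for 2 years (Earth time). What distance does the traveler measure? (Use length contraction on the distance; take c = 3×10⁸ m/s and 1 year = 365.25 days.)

Earth distance: d = v × t = 0.962c × 2 yr = 1.8215×10¹⁶ m
γ = 3.6623
d' = d/γ = 1.8215×10¹⁶/3.6623 = 4.974×10¹⁵ m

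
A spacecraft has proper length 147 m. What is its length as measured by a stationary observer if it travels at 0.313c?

Proper length L₀ = 147 m
γ = 1/√(1 - 0.313²) = 1.053
L = L₀/γ = 147/1.053 = 139.6 m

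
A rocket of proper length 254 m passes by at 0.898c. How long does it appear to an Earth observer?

Proper length L₀ = 254 m
γ = 1/√(1 - 0.898²) = 2.2728
L = L₀/γ = 254/2.2728 = 111.8 m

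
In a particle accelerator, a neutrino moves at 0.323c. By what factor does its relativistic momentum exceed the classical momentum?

p_rel = γmv, p_class = mv
Ratio = γ = 1/√(1 - 0.323²)
= 1/√(0.895671) = 1.057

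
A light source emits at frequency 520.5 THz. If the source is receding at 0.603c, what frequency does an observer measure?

β = v/c = 0.603
(1-β)/(1+β) = 0.397/1.603 = 0.247661
Doppler factor = √(0.247661) = 0.49766
f_obs = 520.5 × 0.49766 = 259.0 THz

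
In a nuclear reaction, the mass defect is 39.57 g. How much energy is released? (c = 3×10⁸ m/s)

Convert mass defect: Δm = 39.57 g = 0.03957 kg
E = Δm·c² = 0.03957 × (3×10⁸)²
= 0.03957 × 9×10¹⁶ = 3.561×10¹⁵ J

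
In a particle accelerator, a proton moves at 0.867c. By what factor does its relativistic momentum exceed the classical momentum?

p_rel = γmv, p_class = mv
Ratio = γ = 1/√(1 - 0.867²)
= 1/√(0.248311) = 2.007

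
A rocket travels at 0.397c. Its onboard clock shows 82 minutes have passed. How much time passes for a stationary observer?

Proper time Δt₀ = 82 minutes
γ = 1/√(1 - 0.397²) = 1.0895
Δt = γΔt₀ = 1.0895 × 82 = 89.34 minutes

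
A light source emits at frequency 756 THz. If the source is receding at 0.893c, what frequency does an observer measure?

β = v/c = 0.893
(1-β)/(1+β) = 0.107/1.893 = 0.05652
Doppler factor = √(0.05652) = 0.2377
f_obs = 756 × 0.2377 = 179.7 THz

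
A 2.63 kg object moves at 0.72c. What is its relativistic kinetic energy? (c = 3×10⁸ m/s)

γ = 1/√(1 - 0.72²) = 1.441
γ - 1 = 0.4410
KE = (γ-1)mc² = 0.4410 × 2.63 × (3×10⁸)² = 1.044×10¹⁷ J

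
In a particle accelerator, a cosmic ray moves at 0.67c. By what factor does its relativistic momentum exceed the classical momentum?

p_rel = γmv, p_class = mv
Ratio = γ = 1/√(1 - 0.67²)
= 1/√(0.5511) = 1.347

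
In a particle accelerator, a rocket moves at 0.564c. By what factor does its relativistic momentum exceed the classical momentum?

p_rel = γmv, p_class = mv
Ratio = γ = 1/√(1 - 0.564²)
= 1/√(0.681904) = 1.211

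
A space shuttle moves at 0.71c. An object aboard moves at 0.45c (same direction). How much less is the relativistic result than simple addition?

Classical: u' + v = 0.45 + 0.71 = 1.16c
Relativistic: u = (0.45 + 0.71)/(1 + 0.3195) = 1.16/1.3195 = 0.8791c
Difference: 1.16 - 0.8791 = 0.2809c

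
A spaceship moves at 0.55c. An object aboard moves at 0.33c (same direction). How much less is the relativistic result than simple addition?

Classical: u' + v = 0.33 + 0.55 = 0.88c
Relativistic: u = (0.33 + 0.55)/(1 + 0.1815) = 0.88/1.1815 = 0.7448c
Difference: 0.88 - 0.7448 = 0.1352c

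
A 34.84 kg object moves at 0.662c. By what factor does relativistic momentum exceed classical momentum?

p_rel = γmv, p_class = mv
Ratio = γ = 1/√(1 - 0.662²) = 1.334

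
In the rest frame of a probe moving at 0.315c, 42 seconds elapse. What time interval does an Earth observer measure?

Proper time Δt₀ = 42 seconds
γ = 1/√(1 - 0.315²) = 1.0536
Δt = γΔt₀ = 1.0536 × 42 = 44.25 seconds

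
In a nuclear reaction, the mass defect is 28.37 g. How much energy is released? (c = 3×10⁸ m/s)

Convert mass defect: Δm = 28.37 g = 0.02837 kg
E = Δm·c² = 0.02837 × (3×10⁸)²
= 0.02837 × 9×10¹⁶ = 2.553×10¹⁵ J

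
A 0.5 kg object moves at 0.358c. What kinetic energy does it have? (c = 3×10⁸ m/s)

γ = 1/√(1 - 0.358²) = 1.07098
γ - 1 = 0.07098
KE = (γ-1)mc² = 0.07098 × 0.5 × (3×10⁸)² = 3.194×10¹⁵ J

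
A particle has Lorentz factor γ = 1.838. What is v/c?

From γ = 1/√(1 - v²/c²):
1/γ² = 1/1.838² = 0.2960
v²/c² = 1 - 0.2960 = 0.7040
v/c = √(0.7040) = 0.8390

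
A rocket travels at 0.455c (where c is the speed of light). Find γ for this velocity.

v/c = 0.455, so (v/c)² = 0.207025
1 - (v/c)² = 0.792975
γ = 1/√(0.792975) = 1.123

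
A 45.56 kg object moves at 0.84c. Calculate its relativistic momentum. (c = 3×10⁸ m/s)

γ = 1/√(1 - 0.84²) = 1.843
v = 0.84 × 3×10⁸ = 2.520×10⁸ m/s
p = γmv = 1.843 × 45.56 × 2.520×10⁸ = 2.116×10¹⁰ kg·m/s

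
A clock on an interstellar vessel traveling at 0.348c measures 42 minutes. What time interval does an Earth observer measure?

Proper time Δt₀ = 42 minutes
γ = 1/√(1 - 0.348²) = 1.0667
Δt = γΔt₀ = 1.0667 × 42 = 44.80 minutes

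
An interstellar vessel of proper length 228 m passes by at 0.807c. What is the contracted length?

Proper length L₀ = 228 m
γ = 1/√(1 - 0.807²) = 1.6933
L = L₀/γ = 228/1.6933 = 134.6 m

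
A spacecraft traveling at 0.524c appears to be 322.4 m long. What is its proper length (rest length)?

Contracted length L = 322.4 m
γ = 1/√(1 - 0.524²) = 1.174
L₀ = γL = 1.174 × 322.4 = 378.5 m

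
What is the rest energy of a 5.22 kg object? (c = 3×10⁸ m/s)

c² = (3×10⁸)² = 9.000×10¹⁶ m²/s²
E₀ = mc² = 5.22 × 9.000×10¹⁶ = 4.698×10¹⁷ J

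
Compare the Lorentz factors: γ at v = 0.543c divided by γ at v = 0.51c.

γ₁ = 1/√(1 - 0.543²) = 1.191
γ₂ = 1/√(1 - 0.51²) = 1.163
γ₁/γ₂ = 1.191/1.163 = 1.024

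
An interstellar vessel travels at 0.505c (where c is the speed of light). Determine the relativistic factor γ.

v/c = 0.505, so (v/c)² = 0.255025
1 - (v/c)² = 0.744975
γ = 1/√(0.744975) = 1.159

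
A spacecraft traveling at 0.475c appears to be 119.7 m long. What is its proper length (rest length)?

Contracted length L = 119.7 m
γ = 1/√(1 - 0.475²) = 1.136
L₀ = γL = 1.136 × 119.7 = 136.0 m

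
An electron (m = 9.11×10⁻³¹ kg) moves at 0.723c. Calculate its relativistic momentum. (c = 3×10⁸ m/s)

γ = 1/√(1 - 0.723²) = 1.4475
v = 0.723 × 3×10⁸ = 2.169×10⁸ m/s
p = γmv = 1.4475 × 9.11×10⁻³¹ × 2.169×10⁸ = 2.860×10⁻²² kg·m/s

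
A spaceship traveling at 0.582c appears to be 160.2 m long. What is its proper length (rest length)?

Contracted length L = 160.2 m
γ = 1/√(1 - 0.582²) = 1.230
L₀ = γL = 1.230 × 160.2 = 197.0 m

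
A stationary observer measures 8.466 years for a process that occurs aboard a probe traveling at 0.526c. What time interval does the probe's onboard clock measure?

Dilated time Δt = 8.466 years
γ = 1/√(1 - 0.526²) = 1.1758
Δt₀ = Δt/γ = 8.466/1.1758 = 7.200 years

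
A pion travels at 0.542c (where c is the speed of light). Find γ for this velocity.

v/c = 0.542, so (v/c)² = 0.293764
1 - (v/c)² = 0.706236
γ = 1/√(0.706236) = 1.190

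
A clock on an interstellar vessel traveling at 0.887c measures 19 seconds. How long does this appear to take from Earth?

Proper time Δt₀ = 19 seconds
γ = 1/√(1 - 0.887²) = 2.166
Δt = γΔt₀ = 2.166 × 19 = 41.15 seconds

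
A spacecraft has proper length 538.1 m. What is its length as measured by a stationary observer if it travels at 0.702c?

Proper length L₀ = 538.1 m
γ = 1/√(1 - 0.702²) = 1.4041
L = L₀/γ = 538.1/1.4041 = 383.2 m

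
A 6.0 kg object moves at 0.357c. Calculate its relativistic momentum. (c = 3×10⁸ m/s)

γ = 1/√(1 - 0.357²) = 1.0705
v = 0.357 × 3×10⁸ = 1.071×10⁸ m/s
p = γmv = 1.0705 × 6.0 × 1.071×10⁸ = 6.879×10⁸ kg·m/s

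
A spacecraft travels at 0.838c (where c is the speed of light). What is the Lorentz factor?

v/c = 0.838, so (v/c)² = 0.702244
1 - (v/c)² = 0.297756
γ = 1/√(0.297756) = 1.833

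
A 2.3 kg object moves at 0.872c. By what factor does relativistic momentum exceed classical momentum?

p_rel = γmv, p_class = mv
Ratio = γ = 1/√(1 - 0.872²) = 2.043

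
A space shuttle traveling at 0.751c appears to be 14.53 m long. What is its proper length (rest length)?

Contracted length L = 14.53 m
γ = 1/√(1 - 0.751²) = 1.5145
L₀ = γL = 1.5145 × 14.53 = 22.01 m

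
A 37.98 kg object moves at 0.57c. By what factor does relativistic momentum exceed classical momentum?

p_rel = γmv, p_class = mv
Ratio = γ = 1/√(1 - 0.57²) = 1.217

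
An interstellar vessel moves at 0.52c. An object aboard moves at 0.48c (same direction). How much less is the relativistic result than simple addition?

Classical: u' + v = 0.48 + 0.52 = 1c
Relativistic: u = (0.48 + 0.52)/(1 + 0.2496) = 1/1.2496 = 0.8003c
Difference: 1 - 0.8003 = 0.1997c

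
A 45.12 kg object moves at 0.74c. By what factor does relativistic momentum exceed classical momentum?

p_rel = γmv, p_class = mv
Ratio = γ = 1/√(1 - 0.74²) = 1.487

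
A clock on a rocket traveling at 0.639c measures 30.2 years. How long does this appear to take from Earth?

Proper time Δt₀ = 30.2 years
γ = 1/√(1 - 0.639²) = 1.300
Δt = γΔt₀ = 1.300 × 30.2 = 39.26 years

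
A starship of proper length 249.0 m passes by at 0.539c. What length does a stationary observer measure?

Proper length L₀ = 249.0 m
γ = 1/√(1 - 0.539²) = 1.1872
L = L₀/γ = 249.0/1.1872 = 209.7 m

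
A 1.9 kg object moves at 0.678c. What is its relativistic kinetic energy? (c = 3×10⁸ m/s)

γ = 1/√(1 - 0.678²) = 1.3604
γ - 1 = 0.3604
KE = (γ-1)mc² = 0.3604 × 1.9 × (3×10⁸)² = 6.163×10¹⁶ J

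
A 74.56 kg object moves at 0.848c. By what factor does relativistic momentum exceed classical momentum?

p_rel = γmv, p_class = mv
Ratio = γ = 1/√(1 - 0.848²) = 1.887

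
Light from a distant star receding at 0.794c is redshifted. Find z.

β = 0.794
(1+β)/(1-β) = 1.794/0.206 = 8.709
√(8.709) = 2.951
z = 2.951 - 1 = 1.951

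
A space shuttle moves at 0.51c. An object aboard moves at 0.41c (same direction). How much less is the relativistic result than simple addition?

Classical: u' + v = 0.41 + 0.51 = 0.92c
Relativistic: u = (0.41 + 0.51)/(1 + 0.2091) = 0.92/1.2091 = 0.7609c
Difference: 0.92 - 0.7609 = 0.1591c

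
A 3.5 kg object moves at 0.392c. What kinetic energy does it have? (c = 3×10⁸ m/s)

γ = 1/√(1 - 0.392²) = 1.086998
γ - 1 = 0.086998
KE = (γ-1)mc² = 0.086998 × 3.5 × (3×10⁸)² = 2.740×10¹⁶ J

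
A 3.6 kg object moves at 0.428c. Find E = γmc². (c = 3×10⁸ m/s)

γ = 1/√(1 - 0.428²) = 1.1065
mc² = 3.6 × (3×10⁸)² = 3.240×10¹⁷ J
E = γmc² = 1.1065 × 3.240×10¹⁷ = 3.585×10¹⁷ J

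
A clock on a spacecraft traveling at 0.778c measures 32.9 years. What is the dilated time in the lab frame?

Proper time Δt₀ = 32.9 years
γ = 1/√(1 - 0.778²) = 1.5917
Δt = γΔt₀ = 1.5917 × 32.9 = 52.37 years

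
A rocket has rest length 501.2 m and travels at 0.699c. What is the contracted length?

Proper length L₀ = 501.2 m
γ = 1/√(1 - 0.699²) = 1.3984
L = L₀/γ = 501.2/1.3984 = 358.4 m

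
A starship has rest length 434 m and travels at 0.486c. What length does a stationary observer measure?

Proper length L₀ = 434 m
γ = 1/√(1 - 0.486²) = 1.1442
L = L₀/γ = 434/1.1442 = 379.3 m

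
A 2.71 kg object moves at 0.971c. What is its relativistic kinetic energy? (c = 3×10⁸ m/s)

γ = 1/√(1 - 0.971²) = 4.183
γ - 1 = 3.183
KE = (γ-1)mc² = 3.183 × 2.71 × (3×10⁸)² = 7.763×10¹⁷ J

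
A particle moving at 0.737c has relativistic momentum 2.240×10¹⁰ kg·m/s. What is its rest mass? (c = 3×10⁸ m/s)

γ = 1/√(1 - 0.737²) = 1.4795
v = 0.737 × 3×10⁸ = 2.211×10⁸ m/s
m = p/(γv) = 2.240×10¹⁰/(1.4795 × 2.211×10⁸) = 68.48 kg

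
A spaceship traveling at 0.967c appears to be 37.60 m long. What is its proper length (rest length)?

Contracted length L = 37.60 m
γ = 1/√(1 - 0.967²) = 3.925
L₀ = γL = 3.925 × 37.60 = 147.6 m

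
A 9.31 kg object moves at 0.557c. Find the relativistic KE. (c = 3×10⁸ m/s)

γ = 1/√(1 - 0.557²) = 1.2041
γ - 1 = 0.2041
KE = (γ-1)mc² = 0.2041 × 9.31 × (3×10⁸)² = 1.710×10¹⁷ J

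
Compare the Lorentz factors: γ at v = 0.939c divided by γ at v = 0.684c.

γ₁ = 1/√(1 - 0.939²) = 2.908
γ₂ = 1/√(1 - 0.684²) = 1.371
γ₁/γ₂ = 2.908/1.371 = 2.121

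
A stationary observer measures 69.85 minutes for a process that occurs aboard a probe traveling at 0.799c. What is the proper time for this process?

Dilated time Δt = 69.85 minutes
γ = 1/√(1 - 0.799²) = 1.663
Δt₀ = Δt/γ = 69.85/1.663 = 42.00 minutes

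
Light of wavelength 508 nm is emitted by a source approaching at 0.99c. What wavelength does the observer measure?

β = 0.99
Wavelength Doppler factor = √(0.01/1.99) = √(0.005025) = 0.07089
λ_obs = 508 × 0.07089 = 36.01 nm (blueshift)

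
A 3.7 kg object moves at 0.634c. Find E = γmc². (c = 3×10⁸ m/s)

γ = 1/√(1 - 0.634²) = 1.293
mc² = 3.7 × (3×10⁸)² = 3.330×10¹⁷ J
E = γmc² = 1.293 × 3.330×10¹⁷ = 4.306×10¹⁷ J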